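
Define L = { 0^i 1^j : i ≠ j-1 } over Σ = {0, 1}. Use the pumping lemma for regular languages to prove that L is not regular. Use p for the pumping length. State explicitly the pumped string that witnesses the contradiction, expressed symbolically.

0^{p+p!} 1^{p+p!+1}

Assume L is regular; let p be its pumping constant.
Choose w = 0^p 1^{p+p!+1}. Since p ≠ (p+p!+1)-1 = p+p!, w ∈ L; and |w| ≥ p.
Write w = xyz as guaranteed by the lemma, with |xy| ≤ p and y is nonempty.
The first p characters of w are 0's, so xy (and hence y) consists only of 0's. Write y = 0^k, 1 ≤ k ≤ p.
Since 1 ≤ k ≤ p, k divides p!; set t = 1 + p!/k. Then xy^t z has p + (p!/k)·k = p + p! copies of 0. Now the 0-count is p+p! and (1-count)-1 = (p+p!+1)-1 = p+p!, so i ≠ j-1 fails. So xy^t z = 0^{p+p!} 1^{p+p!+1} ∉ L.
This is a contradiction; hence L is not regular.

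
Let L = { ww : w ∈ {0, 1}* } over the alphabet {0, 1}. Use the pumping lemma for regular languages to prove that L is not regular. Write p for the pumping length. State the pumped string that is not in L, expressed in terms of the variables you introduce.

0^{p+k} 1^p 0^p 1^p

Assume L is regular; let p be its pumping constant.
Take w = 0^p 1^p 0^p 1^p = uu where u = 0^p1^p; then w ∈ L and |w| = 4p ≥ p.
Write w = xyz as guaranteed by the lemma, with |xy| ≤ p and y is nonempty.
The first p characters of w are 0's, so xy (and hence y) consists only of 0's. Write y = 0^k, 1 ≤ k ≤ p.
Pump with i = 2: xy^2z = 0^{p+k} 1^p 0^p 1^p, of length 4p+k. Suppose this equals vv. The string starts with 0 and ends with 1, so v does too; thus the boundary between the two copies of v is a 1→0 transition. There is exactly one such transition, at position 2p+k, so |v| = 2p+k and |vv| = 4p+2k ≠ 4p+k since k ≥ 1. So xy^2z ∉ L.
This is a contradiction; hence L is not regular.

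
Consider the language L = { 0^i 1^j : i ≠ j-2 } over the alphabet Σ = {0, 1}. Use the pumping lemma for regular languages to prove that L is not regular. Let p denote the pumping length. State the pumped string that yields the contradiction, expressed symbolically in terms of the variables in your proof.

Suppose for contradiction that L is regular, and let p be the pumping length.
Choose w = 0^p 1^{p+p!+2}. Since p ≠ (p+p!+2)-2 = p+p!, w ∈ L; and |w| ≥ p.
The pumping lemma gives a decomposition w = xyz where |xy| ≤ p and |y| > 0.
The first p characters of w are 0's, so xy (and hence y) consists only of 0's. Write y = 0^k, 1 ≤ k ≤ p.
Since 1 ≤ k ≤ p, k divides p!; set t = 1 + p!/k. Then xy^t z has p + (p!/k)·k = p + p! copies of 0. Now the 0-count is p+p! and (1-count)-2 = (p+p!+2)-2 = p+p!, so i ≠ j-2 fails. So xy^t z = 0^{p+p!} 1^{p+p!+2} ∉ L.
This contradicts the pumping lemma, so L is not regular.

0^{p+p!} 1^{p+p!+2}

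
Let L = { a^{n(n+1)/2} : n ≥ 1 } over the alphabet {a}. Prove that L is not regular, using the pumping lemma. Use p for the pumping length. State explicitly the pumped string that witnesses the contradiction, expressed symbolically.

a^{p(p+1)/2+k}

Suppose for contradiction that L is regular, and let p be the pumping length.
Take w = a^{p(p+1)/2} ∈ L with |w| = p(p+1)/2 ≥ p.
The pumping lemma gives a decomposition w = xyz where |xy| ≤ p and y is nonempty.
Then y = a^k for some k with 1 ≤ k ≤ p.
Pump with i = 2: xy^2z = a^{p(p+1)/2+k}. Since 1 ≤ k ≤ p, p(p+1)/2 < p(p+1)/2+k ≤ p(p+1)/2+p < (p+1)(p+2)/2, so p(p+1)/2+k is strictly between consecutive triangular numbers. So xy^2z ∉ L.
Contradiction. Therefore L is not regular.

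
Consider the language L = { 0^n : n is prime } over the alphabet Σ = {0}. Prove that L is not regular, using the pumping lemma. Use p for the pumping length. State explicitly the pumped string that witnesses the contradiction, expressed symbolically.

0^{q(1+k)}

Toward a contradiction, assume L is regular with pumping length p.
Let q be a prime with q ≥ p+2 (infinitely many primes exist), and take w = 0^q ∈ L with |w| = q ≥ p.
By the pumping lemma, w = xyz with |xy| ≤ p and y is nonempty.
Then y = 0^k for some k with 1 ≤ k ≤ p.
Since 1 ≤ k ≤ p, |xz| = q-k. Pump with i = q+1: |xy^{q+1}z| = (q-k)+(q+1)k = q+qk = q(1+k), which is composite (both factors ≥ 2). So xy^{q+1}z = 0^{q(1+k)} ∉ L.
This contradicts the pumping lemma, so L is not regular.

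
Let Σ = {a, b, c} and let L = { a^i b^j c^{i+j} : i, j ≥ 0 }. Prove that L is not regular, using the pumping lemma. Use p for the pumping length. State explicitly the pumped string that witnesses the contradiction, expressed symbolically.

a^{p+k} b^p c^{2p}

Assume L is regular. Let p be the pumping length given by the pumping lemma.
Take w = a^p b^p c^{2p} ∈ L (with i=j=p, i+j=2p), |w| = 4p ≥ p.
Write w = xyz as guaranteed by the lemma, with |xy| ≤ p and |y| ≥ 1.
The first p characters of w are a's, so xy (and hence y) consists only of a's. Write y = a^k, 1 ≤ k ≤ p.
Consider xy^2z = a^{p+k} b^p c^{2p}. Now the a- and b-counts sum to 2p+k, but the c-count is 2p ≠ 2p+k. So xy^2z ∉ L.
This is a contradiction; hence L is not regular.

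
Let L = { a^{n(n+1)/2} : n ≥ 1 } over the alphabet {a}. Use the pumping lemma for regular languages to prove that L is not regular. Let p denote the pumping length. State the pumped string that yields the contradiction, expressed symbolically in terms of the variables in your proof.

a^{p(p+1)/2+k}

Toward a contradiction, assume L is regular with pumping length p.
Take w = a^{p(p+1)/2} ∈ L with |w| = p(p+1)/2 ≥ p.
Write w = xyz as guaranteed by the lemma, with |xy| ≤ p and |y| ≥ 1.
Then y = a^k for some k with 1 ≤ k ≤ p.
Pump with i = 2: xy^2z = a^{p(p+1)/2+k}. Since 1 ≤ k ≤ p, p(p+1)/2 < p(p+1)/2+k ≤ p(p+1)/2+p < (p+1)(p+2)/2, so p(p+1)/2+k is strictly between consecutive triangular numbers. So xy^2z ∉ L.
This contradicts the pumping lemma, so L is not regular.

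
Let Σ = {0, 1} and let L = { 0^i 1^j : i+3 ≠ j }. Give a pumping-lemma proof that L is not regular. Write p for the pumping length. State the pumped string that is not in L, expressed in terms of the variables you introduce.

Toward a contradiction, assume L is regular with pumping length p.
Choose w = 0^p 1^{p+p!+3}. Since p ≠ (p+p!+3)-3 = p+p!, w ∈ L; and |w| ≥ p.
The pumping lemma gives a decomposition w = xyz where |xy| ≤ p and |y| > 0.
Since the first p symbols of w are all 0's and |xy| ≤ p, y lies entirely in the leading 0-block: y = 0^k for some k with 1 ≤ k ≤ p.
Since 1 ≤ k ≤ p, k divides p!; set t = 1 + p!/k. Then xy^t z has p + (p!/k)·k = p + p! copies of 0. Now the 0-count is p+p! and (1-count)-3 = (p+p!+3)-3 = p+p!, so i+3 ≠ j fails. So xy^t z = 0^{p+p!} 1^{p+p!+3} ∉ L.
This contradicts the pumping lemma, so L is not regular.

0^{p+p!} 1^{p+p!+3}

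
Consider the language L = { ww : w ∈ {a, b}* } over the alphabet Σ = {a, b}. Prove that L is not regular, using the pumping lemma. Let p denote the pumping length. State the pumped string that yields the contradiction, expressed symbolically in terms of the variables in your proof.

Suppose for contradiction that L is regular, and let p be the pumping length.
Take w = a^p b^p a^p b^p = uu where u = a^pb^p; then w ∈ L and |w| = 4p ≥ p.
The pumping lemma gives a decomposition w = xyz where |xy| ≤ p and |y| > 0.
Since the first p symbols of w are all a's and |xy| ≤ p, y lies entirely in the leading a-block: y = a^k for some k with 1 ≤ k ≤ p.
Pump with i = 2: xy^2z = a^{p+k} b^p a^p b^p, of length 4p+k. Suppose this equals vv. The string starts with a and ends with b, so v does too; thus the boundary between the two copies of v is a b→a transition. There is exactly one such transition, at position 2p+k, so |v| = 2p+k and |vv| = 4p+2k ≠ 4p+k since k ≥ 1. So xy^2z ∉ L.
This contradicts the pumping lemma, so L is not regular.

a^{p+k} b^p a^p b^p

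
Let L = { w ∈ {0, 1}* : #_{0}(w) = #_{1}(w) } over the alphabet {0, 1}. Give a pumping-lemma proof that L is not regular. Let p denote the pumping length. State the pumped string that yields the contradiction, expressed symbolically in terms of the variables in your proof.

Toward a contradiction, assume L is regular with pumping length p.
Choose w = 0^p 1^p ∈ L with |w| = 2p ≥ p.
Write w = xyz as guaranteed by the lemma, with |xy| ≤ p and |y| > 0.
The first p characters of w are 0's, so xy (and hence y) consists only of 0's. Write y = 0^k, 1 ≤ k ≤ p.
Pump with i = 2: xy^2z = 0^{p+k} 1^p has p+k occurrences of 0 but only p of 1. Since k ≥ 1 the counts differ, so xy^2z ∉ L.
This is a contradiction; hence L is not regular.

0^{p+k} 1^p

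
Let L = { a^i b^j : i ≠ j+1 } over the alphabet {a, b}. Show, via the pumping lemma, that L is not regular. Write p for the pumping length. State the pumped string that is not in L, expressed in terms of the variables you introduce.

Toward a contradiction, assume L is regular with pumping length p.
Choose w = a^p b^{p+p!-1}. Since p ≠ (p+p!-1)+1 = p+p!, w ∈ L; and |w| ≥ p.
Write w = xyz as guaranteed by the lemma, with |xy| ≤ p and y is nonempty.
The first p characters of w are a's, so xy (and hence y) consists only of a's. Write y = a^k, 1 ≤ k ≤ p.
Since 1 ≤ k ≤ p, k divides p!; set t = 1 + p!/k. Then xy^t z has p + (p!/k)·k = p + p! copies of a. Now the a-count is p+p! and (b-count)+1 = (p+p!-1)+1 = p+p!, so i ≠ j+1 fails. So xy^t z = a^{p+p!} b^{p+p!-1} ∉ L.
This contradicts the pumping lemma, so L is not regular.

a^{p+p!} b^{p+p!-1}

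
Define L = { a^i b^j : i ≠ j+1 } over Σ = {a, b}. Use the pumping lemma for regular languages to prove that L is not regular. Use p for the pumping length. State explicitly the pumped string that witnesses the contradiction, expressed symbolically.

a^{p+p!} b^{p+p!-1}

Assume L is regular. Let p be the pumping length given by the pumping lemma.
Choose w = a^p b^{p+p!-1}. Since p ≠ (p+p!-1)+1 = p+p!, w ∈ L; and |w| ≥ p.
By the pumping lemma, w = xyz with |xy| ≤ p and |y| ≥ 1.
The first p characters of w are a's, so xy (and hence y) consists only of a's. Write y = a^k, 1 ≤ k ≤ p.
Since 1 ≤ k ≤ p, k divides p!; set t = 1 + p!/k. Then xy^t z has p + (p!/k)·k = p + p! copies of a. Now the a-count is p+p! and (b-count)+1 = (p+p!-1)+1 = p+p!, so i ≠ j+1 fails. So xy^t z = a^{p+p!} b^{p+p!-1} ∉ L.
Contradiction. Therefore L is not regular.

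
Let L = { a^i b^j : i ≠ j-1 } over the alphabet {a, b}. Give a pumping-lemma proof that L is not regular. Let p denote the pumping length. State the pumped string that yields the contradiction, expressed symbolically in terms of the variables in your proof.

a^{p+p!} b^{p+p!+1}

Assume L is regular; let p be its pumping constant.
Choose w = a^p b^{p+p!+1}. Since p ≠ (p+p!+1)-1 = p+p!, w ∈ L; and |w| ≥ p.
By the pumping lemma, w = xyz with |xy| ≤ p and |y| > 0.
Since the first p symbols of w are all a's and |xy| ≤ p, y lies entirely in the leading a-block: y = a^k for some k with 1 ≤ k ≤ p.
Since 1 ≤ k ≤ p, k divides p!; set t = 1 + p!/k. Then xy^t z has p + (p!/k)·k = p + p! copies of a. Now the a-count is p+p! and (b-count)-1 = (p+p!+1)-1 = p+p!, so i ≠ j-1 fails. So xy^t z = a^{p+p!} b^{p+p!+1} ∉ L.
This is a contradiction; hence L is not regular.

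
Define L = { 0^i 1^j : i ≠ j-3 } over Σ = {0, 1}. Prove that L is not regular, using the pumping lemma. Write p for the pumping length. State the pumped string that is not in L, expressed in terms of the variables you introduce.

Toward a contradiction, assume L is regular with pumping length p.
Choose w = 0^p 1^{p+p!+3}. Since p ≠ (p+p!+3)-3 = p+p!, w ∈ L; and |w| ≥ p.
By the pumping lemma, w = xyz with |xy| ≤ p and |y| ≥ 1.
Since the first p symbols of w are all 0's and |xy| ≤ p, y lies entirely in the leading 0-block: y = 0^k for some k with 1 ≤ k ≤ p.
Since 1 ≤ k ≤ p, k divides p!; set t = 1 + p!/k. Then xy^t z has p + (p!/k)·k = p + p! copies of 0. Now the 0-count is p+p! and (1-count)-3 = (p+p!+3)-3 = p+p!, so i ≠ j-3 fails. So xy^t z = 0^{p+p!} 1^{p+p!+3} ∉ L.
This is a contradiction; hence L is not regular.

0^{p+p!} 1^{p+p!+3}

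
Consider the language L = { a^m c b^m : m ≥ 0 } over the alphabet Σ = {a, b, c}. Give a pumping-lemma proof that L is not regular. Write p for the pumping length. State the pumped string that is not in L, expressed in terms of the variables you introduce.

a^{p+k} c b^p

Assume L is regular. Let p be the pumping length given by the pumping lemma.
Take w = a^p c b^p ∈ L with |w| = 2p+1 ≥ p.
By the pumping lemma, w = xyz with |xy| ≤ p and |y| ≥ 1.
The first p characters of w are a's, so xy (and hence y) consists only of a's. Write y = a^k, 1 ≤ k ≤ p.
Pump with i = 2: xy^2z = a^{p+k} c b^p, which would require p+k = p. But k ≥ 1, so xy^2z ∉ L.
This is a contradiction; hence L is not regular.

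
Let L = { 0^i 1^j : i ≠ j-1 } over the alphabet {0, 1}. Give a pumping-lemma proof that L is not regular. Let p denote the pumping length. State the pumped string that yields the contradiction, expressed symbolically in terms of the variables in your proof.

0^{p+p!} 1^{p+p!+1}

Assume L is regular; let p be its pumping constant.
Choose w = 0^p 1^{p+p!+1}. Since p ≠ (p+p!+1)-1 = p+p!, w ∈ L; and |w| ≥ p.
The pumping lemma gives a decomposition w = xyz where |xy| ≤ p and |y| > 0.
Since the first p symbols of w are all 0's and |xy| ≤ p, y lies entirely in the leading 0-block: y = 0^k for some k with 1 ≤ k ≤ p.
Since 1 ≤ k ≤ p, k divides p!; set t = 1 + p!/k. Then xy^t z has p + (p!/k)·k = p + p! copies of 0. Now the 0-count is p+p! and (1-count)-1 = (p+p!+1)-1 = p+p!, so i ≠ j-1 fails. So xy^t z = 0^{p+p!} 1^{p+p!+1} ∉ L.
This contradicts the pumping lemma, so L is not regular.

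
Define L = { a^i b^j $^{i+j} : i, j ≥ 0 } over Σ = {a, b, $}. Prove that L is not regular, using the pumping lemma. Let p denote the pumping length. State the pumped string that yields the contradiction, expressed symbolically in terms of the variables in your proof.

a^{p+k} b^p $^{2p}

Toward a contradiction, assume L is regular with pumping length p.
Take w = a^p b^p $^{2p} ∈ L (with i=j=p, i+j=2p), |w| = 4p ≥ p.
Write w = xyz as guaranteed by the lemma, with |xy| ≤ p and |y| > 0.
Because |xy| ≤ p and w begins with p copies of a, we have y = a^k with 1 ≤ k ≤ p.
Consider xy^2z = a^{p+k} b^p $^{2p}. Now the a- and b-counts sum to 2p+k, but the $-count is 2p ≠ 2p+k. So xy^2z ∉ L.
Contradiction. Therefore L is not regular.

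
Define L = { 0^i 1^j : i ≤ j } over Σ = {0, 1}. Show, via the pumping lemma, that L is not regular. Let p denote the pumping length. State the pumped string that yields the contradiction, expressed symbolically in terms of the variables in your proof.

0^{p+k} 1^p

Assume L is regular. Let p be the pumping length given by the pumping lemma.
Choose w = 0^p 1^p ∈ L, with |w| = 2p ≥ p.
By the pumping lemma, w = xyz with |xy| ≤ p and |y| > 0.
Since the first p symbols of w are all 0's and |xy| ≤ p, y lies entirely in the leading 0-block: y = 0^k for some k with 1 ≤ k ≤ p.
Consider xy^2z = 0^{p+k} 1^p. Since k ≥ 1, the 0-count p+k exceeds the 1-count p, so i ≤ j fails; thus xy^2z ∉ L.
This contradicts the pumping lemma, so L is not regular.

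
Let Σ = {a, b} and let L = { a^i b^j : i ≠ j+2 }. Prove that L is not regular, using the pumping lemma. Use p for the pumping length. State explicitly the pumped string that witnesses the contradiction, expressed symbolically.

Assume L is regular; let p be its pumping constant.
Choose w = a^p b^{p+p!-2}. Since p ≠ (p+p!-2)+2 = p+p!, w ∈ L; and |w| ≥ p.
The pumping lemma gives a decomposition w = xyz where |xy| ≤ p and y is nonempty.
Because |xy| ≤ p and w begins with p copies of a, we have y = a^k with 1 ≤ k ≤ p.
Since 1 ≤ k ≤ p, k divides p!; set t = 1 + p!/k. Then xy^t z has p + (p!/k)·k = p + p! copies of a. Now the a-count is p+p! and (b-count)+2 = (p+p!-2)+2 = p+p!, so i ≠ j+2 fails. So xy^t z = a^{p+p!} b^{p+p!-2} ∉ L.
Contradiction. Therefore L is not regular.

a^{p+p!} b^{p+p!-2}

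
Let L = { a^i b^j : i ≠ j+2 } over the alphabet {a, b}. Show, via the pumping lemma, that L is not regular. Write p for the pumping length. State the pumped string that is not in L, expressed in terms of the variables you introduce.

a^{p+p!} b^{p+p!-2}

Toward a contradiction, assume L is regular with pumping length p.
Choose w = a^p b^{p+p!-2}. Since p ≠ (p+p!-2)+2 = p+p!, w ∈ L; and |w| ≥ p.
Write w = xyz as guaranteed by the lemma, with |xy| ≤ p and y is nonempty.
Since the first p symbols of w are all a's and |xy| ≤ p, y lies entirely in the leading a-block: y = a^k for some k with 1 ≤ k ≤ p.
Since 1 ≤ k ≤ p, k divides p!; set t = 1 + p!/k. Then xy^t z has p + (p!/k)·k = p + p! copies of a. Now the a-count is p+p! and (b-count)+2 = (p+p!-2)+2 = p+p!, so i ≠ j+2 fails. So xy^t z = a^{p+p!} b^{p+p!-2} ∉ L.
This contradicts the pumping lemma, so L is not regular.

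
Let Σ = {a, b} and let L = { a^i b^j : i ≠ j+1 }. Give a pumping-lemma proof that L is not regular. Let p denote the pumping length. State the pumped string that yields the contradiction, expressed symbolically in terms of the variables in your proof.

Assume L is regular; let p be its pumping constant.
Choose w = a^p b^{p+p!-1}. Since p ≠ (p+p!-1)+1 = p+p!, w ∈ L; and |w| ≥ p.
Write w = xyz as guaranteed by the lemma, with |xy| ≤ p and |y| > 0.
The first p characters of w are a's, so xy (and hence y) consists only of a's. Write y = a^k, 1 ≤ k ≤ p.
Since 1 ≤ k ≤ p, k divides p!; set t = 1 + p!/k. Then xy^t z has p + (p!/k)·k = p + p! copies of a. Now the a-count is p+p! and (b-count)+1 = (p+p!-1)+1 = p+p!, so i ≠ j+1 fails. So xy^t z = a^{p+p!} b^{p+p!-1} ∉ L.
This is a contradiction; hence L is not regular.

a^{p+p!} b^{p+p!-1}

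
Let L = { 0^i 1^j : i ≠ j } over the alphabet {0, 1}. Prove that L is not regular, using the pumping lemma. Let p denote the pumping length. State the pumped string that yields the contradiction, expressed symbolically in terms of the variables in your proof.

Assume L is regular. Let p be the pumping length given by the pumping lemma.
Choose w = 0^p 1^{p+p!}. Since p ≠ p+p!, w ∈ L; and |w| ≥ p.
By the pumping lemma, w = xyz with |xy| ≤ p and |y| > 0.
Since the first p symbols of w are all 0's and |xy| ≤ p, y lies entirely in the leading 0-block: y = 0^k for some k with 1 ≤ k ≤ p.
Since 1 ≤ k ≤ p, k divides p!; set t = 1 + p!/k. Then xy^t z has p + (p!/k)·k = p + p! copies of 0. Now the 0-count equals the 1-count, so i ≠ j fails. So xy^t z = 0^{p+p!} 1^{p+p!} ∉ L.
This contradicts the pumping lemma, so L is not regular.

0^{p+p!} 1^{p+p!}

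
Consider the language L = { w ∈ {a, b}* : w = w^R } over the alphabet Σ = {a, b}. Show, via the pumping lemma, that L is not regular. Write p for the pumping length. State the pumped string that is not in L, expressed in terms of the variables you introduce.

a^{p+k} b a^p

Assume L is regular; let p be its pumping constant.
Take w = a^p b a^p, a palindrome of length 2p+1 ≥ p.
Write w = xyz as guaranteed by the lemma, with |xy| ≤ p and |y| > 0.
The first p characters of w are a's, so xy (and hence y) consists only of a's. Write y = a^k, 1 ≤ k ≤ p.
Pump with i = 2: xy^2z = a^{p+k} b a^p. Its reverse is a^p b a^{p+k}, which differs from xy^2z since k ≥ 1. So xy^2z is not a palindrome and xy^2z ∉ L.
Contradiction. Therefore L is not regular.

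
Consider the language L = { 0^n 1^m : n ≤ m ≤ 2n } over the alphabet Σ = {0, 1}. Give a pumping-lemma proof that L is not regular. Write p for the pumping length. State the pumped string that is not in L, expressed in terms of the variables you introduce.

Toward a contradiction, assume L is regular with pumping length p.
Take w = 0^p 1^p ∈ L (since p ≤ p ≤ 2p), with |w| = 2p ≥ p.
By the pumping lemma, w = xyz with |xy| ≤ p and |y| > 0.
Since the first p symbols of w are all 0's and |xy| ≤ p, y lies entirely in the leading 0-block: y = 0^k for some k with 1 ≤ k ≤ p.
Pump with i = 2: xy^2z = 0^{p+k} 1^p. Now n = p+k > p = m, so the condition n ≤ m fails. Thus xy^2z ∉ L.
This contradicts the pumping lemma, so L is not regular.

0^{p+k} 1^p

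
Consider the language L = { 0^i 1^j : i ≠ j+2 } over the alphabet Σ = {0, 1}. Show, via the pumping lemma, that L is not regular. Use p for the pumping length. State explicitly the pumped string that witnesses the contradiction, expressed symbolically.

0^{p+p!} 1^{p+p!-2}

Assume L is regular; let p be its pumping constant.
Choose w = 0^p 1^{p+p!-2}. Since p ≠ (p+p!-2)+2 = p+p!, w ∈ L; and |w| ≥ p.
Write w = xyz as guaranteed by the lemma, with |xy| ≤ p and |y| ≥ 1.
Because |xy| ≤ p and w begins with p copies of 0, we have y = 0^k with 1 ≤ k ≤ p.
Since 1 ≤ k ≤ p, k divides p!; set t = 1 + p!/k. Then xy^t z has p + (p!/k)·k = p + p! copies of 0. Now the 0-count is p+p! and (1-count)+2 = (p+p!-2)+2 = p+p!, so i ≠ j+2 fails. So xy^t z = 0^{p+p!} 1^{p+p!-2} ∉ L.
Contradiction. Therefore L is not regular.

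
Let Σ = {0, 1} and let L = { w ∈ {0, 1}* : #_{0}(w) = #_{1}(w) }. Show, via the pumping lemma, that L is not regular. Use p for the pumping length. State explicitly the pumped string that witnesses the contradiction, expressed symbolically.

0^{p+k} 1^p

Toward a contradiction, assume L is regular with pumping length p.
Choose w = 0^p 1^p ∈ L with |w| = 2p ≥ p.
Write w = xyz as guaranteed by the lemma, with |xy| ≤ p and y is nonempty.
Because |xy| ≤ p and w begins with p copies of 0, we have y = 0^k with 1 ≤ k ≤ p.
Pump with i = 2: xy^2z = 0^{p+k} 1^p has p+k occurrences of 0 but only p of 1. Since k ≥ 1 the counts differ, so xy^2z ∉ L.
This is a contradiction; hence L is not regular.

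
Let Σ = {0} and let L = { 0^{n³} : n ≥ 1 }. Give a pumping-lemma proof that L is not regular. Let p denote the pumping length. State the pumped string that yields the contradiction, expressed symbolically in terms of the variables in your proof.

Toward a contradiction, assume L is regular with pumping length p.
Take w = 0^{p³} ∈ L with |w| = p³ ≥ p.
The pumping lemma gives a decomposition w = xyz where |xy| ≤ p and y is nonempty.
Then y = 0^k for some k with 1 ≤ k ≤ p.
Pump with i = 2: xy^2z = 0^{p³+k}. Since 1 ≤ k ≤ p, p³ < p³+k ≤ p³+p < p³+3p²+3p+1 = (p+1)³, so p³+k is not a perfect cube. So xy^2z ∉ L.
Contradiction. Therefore L is not regular.

0^{p³+k}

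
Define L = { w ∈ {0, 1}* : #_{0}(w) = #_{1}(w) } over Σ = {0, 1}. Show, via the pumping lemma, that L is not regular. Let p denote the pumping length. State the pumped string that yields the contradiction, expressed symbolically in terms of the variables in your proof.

0^{p+k} 1^p

Toward a contradiction, assume L is regular with pumping length p.
Choose w = 0^p 1^p ∈ L with |w| = 2p ≥ p.
By the pumping lemma, w = xyz with |xy| ≤ p and |y| > 0.
The first p characters of w are 0's, so xy (and hence y) consists only of 0's. Write y = 0^k, 1 ≤ k ≤ p.
Pump with i = 2: xy^2z = 0^{p+k} 1^p has p+k occurrences of 0 but only p of 1. Since k ≥ 1 the counts differ, so xy^2z ∉ L.
Contradiction. Therefore L is not regular.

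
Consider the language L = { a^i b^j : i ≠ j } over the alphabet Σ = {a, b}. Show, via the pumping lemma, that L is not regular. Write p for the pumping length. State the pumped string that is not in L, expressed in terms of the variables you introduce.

a^{p+p!} b^{p+p!}

Suppose for contradiction that L is regular, and let p be the pumping length.
Choose w = a^p b^{p+p!}. Since p ≠ p+p!, w ∈ L; and |w| ≥ p.
Write w = xyz as guaranteed by the lemma, with |xy| ≤ p and y is nonempty.
The first p characters of w are a's, so xy (and hence y) consists only of a's. Write y = a^k, 1 ≤ k ≤ p.
Since 1 ≤ k ≤ p, k divides p!; set t = 1 + p!/k. Then xy^t z has p + (p!/k)·k = p + p! copies of a. Now the a-count equals the b-count, so i ≠ j fails. So xy^t z = a^{p+p!} b^{p+p!} ∉ L.
This is a contradiction; hence L is not regular.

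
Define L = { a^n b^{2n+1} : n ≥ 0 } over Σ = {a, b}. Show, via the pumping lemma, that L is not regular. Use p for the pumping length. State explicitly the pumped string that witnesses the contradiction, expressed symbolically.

a^{p+k} b^{2p+1}

Assume L is regular; let p be its pumping constant.
Let w = a^p b^{2p+1} ∈ L; note |w| = 3p+1 ≥ p.
Write w = xyz as guaranteed by the lemma, with |xy| ≤ p and |y| ≥ 1.
Because |xy| ≤ p and w begins with p copies of a, we have y = a^k with 1 ≤ k ≤ p.
Pump with i = 2: xy^2z = a^{p+k} b^{2p+1}. For this to lie in L we would need 2p+1 = 2(p+k)+1, which forces k = 0. But k ≥ 1, so xy^2z ∉ L.
This is a contradiction; hence L is not regular.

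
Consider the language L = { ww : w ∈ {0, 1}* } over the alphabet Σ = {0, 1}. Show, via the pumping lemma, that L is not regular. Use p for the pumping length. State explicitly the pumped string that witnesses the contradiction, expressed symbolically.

Suppose for contradiction that L is regular, and let p be the pumping length.
Take w = 0^p 1^p 0^p 1^p = uu where u = 0^p1^p; then w ∈ L and |w| = 4p ≥ p.
Write w = xyz as guaranteed by the lemma, with |xy| ≤ p and y is nonempty.
Since the first p symbols of w are all 0's and |xy| ≤ p, y lies entirely in the leading 0-block: y = 0^k for some k with 1 ≤ k ≤ p.
Pump with i = 2: xy^2z = 0^{p+k} 1^p 0^p 1^p, of length 4p+k. Suppose this equals vv. The string starts with 0 and ends with 1, so v does too; thus the boundary between the two copies of v is a 1→0 transition. There is exactly one such transition, at position 2p+k, so |v| = 2p+k and |vv| = 4p+2k ≠ 4p+k since k ≥ 1. So xy^2z ∉ L.
This contradicts the pumping lemma, so L is not regular.

0^{p+k} 1^p 0^p 1^p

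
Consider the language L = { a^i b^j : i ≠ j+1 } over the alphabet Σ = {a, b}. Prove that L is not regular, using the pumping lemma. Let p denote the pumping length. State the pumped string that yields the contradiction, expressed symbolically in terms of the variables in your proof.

Toward a contradiction, assume L is regular with pumping length p.
Choose w = a^p b^{p+p!-1}. Since p ≠ (p+p!-1)+1 = p+p!, w ∈ L; and |w| ≥ p.
The pumping lemma gives a decomposition w = xyz where |xy| ≤ p and y is nonempty.
Since the first p symbols of w are all a's and |xy| ≤ p, y lies entirely in the leading a-block: y = a^k for some k with 1 ≤ k ≤ p.
Since 1 ≤ k ≤ p, k divides p!; set t = 1 + p!/k. Then xy^t z has p + (p!/k)·k = p + p! copies of a. Now the a-count is p+p! and (b-count)+1 = (p+p!-1)+1 = p+p!, so i ≠ j+1 fails. So xy^t z = a^{p+p!} b^{p+p!-1} ∉ L.
This contradicts the pumping lemma, so L is not regular.

a^{p+p!} b^{p+p!-1}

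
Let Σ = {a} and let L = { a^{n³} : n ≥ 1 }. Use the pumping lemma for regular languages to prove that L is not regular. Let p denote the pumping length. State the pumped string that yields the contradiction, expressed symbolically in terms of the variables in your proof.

a^{p³+k}

Suppose for contradiction that L is regular, and let p be the pumping length.
Take w = a^{p³} ∈ L with |w| = p³ ≥ p.
By the pumping lemma, w = xyz with |xy| ≤ p and |y| > 0.
Then y = a^k for some k with 1 ≤ k ≤ p.
Pump with i = 2: xy^2z = a^{p³+k}. Since 1 ≤ k ≤ p, p³ < p³+k ≤ p³+p < p³+3p²+3p+1 = (p+1)³, so p³+k is not a perfect cube. So xy^2z ∉ L.
This contradicts the pumping lemma, so L is not regular.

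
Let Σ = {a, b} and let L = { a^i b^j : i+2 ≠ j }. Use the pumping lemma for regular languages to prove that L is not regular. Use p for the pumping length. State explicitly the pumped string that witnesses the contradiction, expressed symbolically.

a^{p+p!} b^{p+p!+2}

Assume L is regular. Let p be the pumping length given by the pumping lemma.
Choose w = a^p b^{p+p!+2}. Since p ≠ (p+p!+2)-2 = p+p!, w ∈ L; and |w| ≥ p.
The pumping lemma gives a decomposition w = xyz where |xy| ≤ p and y is nonempty.
The first p characters of w are a's, so xy (and hence y) consists only of a's. Write y = a^k, 1 ≤ k ≤ p.
Since 1 ≤ k ≤ p, k divides p!; set t = 1 + p!/k. Then xy^t z has p + (p!/k)·k = p + p! copies of a. Now the a-count is p+p! and (b-count)-2 = (p+p!+2)-2 = p+p!, so i+2 ≠ j fails. So xy^t z = a^{p+p!} b^{p+p!+2} ∉ L.
Contradiction. Therefore L is not regular.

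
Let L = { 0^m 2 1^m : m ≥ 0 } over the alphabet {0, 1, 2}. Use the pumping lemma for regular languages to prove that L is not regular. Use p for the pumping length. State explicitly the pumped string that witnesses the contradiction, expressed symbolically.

0^{p+k} 2 1^p

Assume L is regular; let p be its pumping constant.
Take w = 0^p 2 1^p ∈ L with |w| = 2p+1 ≥ p.
The pumping lemma gives a decomposition w = xyz where |xy| ≤ p and |y| > 0.
Since the first p symbols of w are all 0's and |xy| ≤ p, y lies entirely in the leading 0-block: y = 0^k for some k with 1 ≤ k ≤ p.
Pump with i = 2: xy^2z = 0^{p+k} 2 1^p, which would require p+k = p. But k ≥ 1, so xy^2z ∉ L.
This contradicts the pumping lemma, so L is not regular.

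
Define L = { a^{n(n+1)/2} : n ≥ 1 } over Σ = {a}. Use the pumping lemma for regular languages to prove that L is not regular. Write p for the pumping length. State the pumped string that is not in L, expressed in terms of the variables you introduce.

Suppose for contradiction that L is regular, and let p be the pumping length.
Take w = a^{p(p+1)/2} ∈ L with |w| = p(p+1)/2 ≥ p.
The pumping lemma gives a decomposition w = xyz where |xy| ≤ p and |y| > 0.
Then y = a^k for some k with 1 ≤ k ≤ p.
Pump with i = 2: xy^2z = a^{p(p+1)/2+k}. Since 1 ≤ k ≤ p, p(p+1)/2 < p(p+1)/2+k ≤ p(p+1)/2+p < (p+1)(p+2)/2, so p(p+1)/2+k is strictly between consecutive triangular numbers. So xy^2z ∉ L.
Contradiction. Therefore L is not regular.

a^{p(p+1)/2+k}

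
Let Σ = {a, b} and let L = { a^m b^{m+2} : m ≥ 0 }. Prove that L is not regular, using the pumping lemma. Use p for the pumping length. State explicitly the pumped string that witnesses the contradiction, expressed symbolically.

a^{p+k} b^{p+2}

Assume L is regular; let p be its pumping constant.
Choose w = a^p b^{p+2}, which is in L with |w| = 2p+2 ≥ p.
The pumping lemma gives a decomposition w = xyz where |xy| ≤ p and |y| ≥ 1.
Since the first p symbols of w are all a's and |xy| ≤ p, y lies entirely in the leading a-block: y = a^k for some k with 1 ≤ k ≤ p.
Pump with i = 2: xy^2z = a^{p+k} b^{p+2}. For this to lie in L we would need p+2 = (p+k)+2, which forces k = 0. But k ≥ 1, so xy^2z ∉ L.
This is a contradiction; hence L is not regular.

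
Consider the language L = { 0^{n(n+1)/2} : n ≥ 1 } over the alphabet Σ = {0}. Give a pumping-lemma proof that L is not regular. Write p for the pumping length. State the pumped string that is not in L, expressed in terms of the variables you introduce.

0^{p(p+1)/2+k}

Assume L is regular; let p be its pumping constant.
Take w = 0^{p(p+1)/2} ∈ L with |w| = p(p+1)/2 ≥ p.
Write w = xyz as guaranteed by the lemma, with |xy| ≤ p and |y| > 0.
Then y = 0^k for some k with 1 ≤ k ≤ p.
Pump with i = 2: xy^2z = 0^{p(p+1)/2+k}. Since 1 ≤ k ≤ p, p(p+1)/2 < p(p+1)/2+k ≤ p(p+1)/2+p < (p+1)(p+2)/2, so p(p+1)/2+k is strictly between consecutive triangular numbers. So xy^2z ∉ L.
This is a contradiction; hence L is not regular.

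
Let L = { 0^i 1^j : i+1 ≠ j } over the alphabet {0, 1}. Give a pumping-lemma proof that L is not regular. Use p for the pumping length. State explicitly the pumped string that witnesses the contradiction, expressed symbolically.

0^{p+p!} 1^{p+p!+1}

Toward a contradiction, assume L is regular with pumping length p.
Choose w = 0^p 1^{p+p!+1}. Since p ≠ (p+p!+1)-1 = p+p!, w ∈ L; and |w| ≥ p.
Write w = xyz as guaranteed by the lemma, with |xy| ≤ p and |y| ≥ 1.
Since the first p symbols of w are all 0's and |xy| ≤ p, y lies entirely in the leading 0-block: y = 0^k for some k with 1 ≤ k ≤ p.
Since 1 ≤ k ≤ p, k divides p!; set t = 1 + p!/k. Then xy^t z has p + (p!/k)·k = p + p! copies of 0. Now the 0-count is p+p! and (1-count)-1 = (p+p!+1)-1 = p+p!, so i+1 ≠ j fails. So xy^t z = 0^{p+p!} 1^{p+p!+1} ∉ L.
Contradiction. Therefore L is not regular.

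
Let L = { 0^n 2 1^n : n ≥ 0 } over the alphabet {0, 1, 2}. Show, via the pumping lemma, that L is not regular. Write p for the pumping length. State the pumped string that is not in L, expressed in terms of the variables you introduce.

0^{p+k} 2 1^p

Suppose for contradiction that L is regular, and let p be the pumping length.
Take w = 0^p 2 1^p ∈ L with |w| = 2p+1 ≥ p.
The pumping lemma gives a decomposition w = xyz where |xy| ≤ p and y is nonempty.
Because |xy| ≤ p and w begins with p copies of 0, we have y = 0^k with 1 ≤ k ≤ p.
Pump with i = 2: xy^2z = 0^{p+k} 2 1^p, which would require p+k = p. But k ≥ 1, so xy^2z ∉ L.
Contradiction. Therefore L is not regular.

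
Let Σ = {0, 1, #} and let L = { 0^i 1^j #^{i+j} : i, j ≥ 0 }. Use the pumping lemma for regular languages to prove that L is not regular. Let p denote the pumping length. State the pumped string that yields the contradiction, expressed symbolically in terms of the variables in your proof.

0^{p+k} 1^p #^{2p}

Assume L is regular. Let p be the pumping length given by the pumping lemma.
Take w = 0^p 1^p #^{2p} ∈ L (with i=j=p, i+j=2p), |w| = 4p ≥ p.
Write w = xyz as guaranteed by the lemma, with |xy| ≤ p and |y| > 0.
Since the first p symbols of w are all 0's and |xy| ≤ p, y lies entirely in the leading 0-block: y = 0^k for some k with 1 ≤ k ≤ p.
Consider xy^2z = 0^{p+k} 1^p #^{2p}. Now the 0- and 1-counts sum to 2p+k, but the #-count is 2p ≠ 2p+k. So xy^2z ∉ L.
This is a contradiction; hence L is not regular.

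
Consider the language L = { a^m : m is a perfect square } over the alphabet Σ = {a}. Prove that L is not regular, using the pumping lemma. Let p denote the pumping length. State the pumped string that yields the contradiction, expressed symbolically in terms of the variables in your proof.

a^{p²+k}

Toward a contradiction, assume L is regular with pumping length p.
Take w = a^{p²} ∈ L with |w| = p² ≥ p.
The pumping lemma gives a decomposition w = xyz where |xy| ≤ p and |y| > 0.
Then y = a^k for some k with 1 ≤ k ≤ p.
Pump with i = 2: xy^2z = a^{p²+k}. Since 1 ≤ k ≤ p, p² < p²+k ≤ p²+p < (p+1)², so p²+k lies strictly between consecutive squares and is not a perfect square. So xy^2z ∉ L.
This contradicts the pumping lemma, so L is not regular.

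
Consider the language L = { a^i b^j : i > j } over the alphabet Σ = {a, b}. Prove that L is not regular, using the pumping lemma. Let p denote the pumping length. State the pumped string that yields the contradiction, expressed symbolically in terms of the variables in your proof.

a^{p+1-k} b^p

Toward a contradiction, assume L is regular with pumping length p.
Choose w = a^{p+1} b^p ∈ L, with |w| = 2p+1 ≥ p.
Write w = xyz as guaranteed by the lemma, with |xy| ≤ p and |y| ≥ 1.
Since the first p symbols of w are all a's and |xy| ≤ p, y lies entirely in the leading a-block: y = a^k for some k with 1 ≤ k ≤ p.
Consider xy^0z = xz = a^{p+1-k} b^p. Since k ≥ 1, the a-count p+1-k is at most p, so i > j fails; thus xz ∉ L.
This is a contradiction; hence L is not regular.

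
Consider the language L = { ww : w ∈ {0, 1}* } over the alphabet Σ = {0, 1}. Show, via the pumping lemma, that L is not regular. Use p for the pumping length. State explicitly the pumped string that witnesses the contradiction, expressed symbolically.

0^{p+k} 1^p 0^p 1^p

Toward a contradiction, assume L is regular with pumping length p.
Take w = 0^p 1^p 0^p 1^p = uu where u = 0^p1^p; then w ∈ L and |w| = 4p ≥ p.
The pumping lemma gives a decomposition w = xyz where |xy| ≤ p and |y| > 0.
Since the first p symbols of w are all 0's and |xy| ≤ p, y lies entirely in the leading 0-block: y = 0^k for some k with 1 ≤ k ≤ p.
Pump with i = 2: xy^2z = 0^{p+k} 1^p 0^p 1^p, of length 4p+k. Suppose this equals vv. The string starts with 0 and ends with 1, so v does too; thus the boundary between the two copies of v is a 1→0 transition. There is exactly one such transition, at position 2p+k, so |v| = 2p+k and |vv| = 4p+2k ≠ 4p+k since k ≥ 1. So xy^2z ∉ L.
This contradicts the pumping lemma, so L is not regular.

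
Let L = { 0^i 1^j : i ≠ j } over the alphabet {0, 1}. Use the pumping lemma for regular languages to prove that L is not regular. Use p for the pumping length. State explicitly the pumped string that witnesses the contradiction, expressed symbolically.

Suppose for contradiction that L is regular, and let p be the pumping length.
Choose w = 0^p 1^{p+p!}. Since p ≠ p+p!, w ∈ L; and |w| ≥ p.
By the pumping lemma, w = xyz with |xy| ≤ p and |y| ≥ 1.
Because |xy| ≤ p and w begins with p copies of 0, we have y = 0^k with 1 ≤ k ≤ p.
Since 1 ≤ k ≤ p, k divides p!; set t = 1 + p!/k. Then xy^t z has p + (p!/k)·k = p + p! copies of 0. Now the 0-count equals the 1-count, so i ≠ j fails. So xy^t z = 0^{p+p!} 1^{p+p!} ∉ L.
This contradicts the pumping lemma, so L is not regular.

0^{p+p!} 1^{p+p!}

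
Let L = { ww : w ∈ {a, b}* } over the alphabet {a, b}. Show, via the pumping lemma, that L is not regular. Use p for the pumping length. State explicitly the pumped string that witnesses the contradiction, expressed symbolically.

Toward a contradiction, assume L is regular with pumping length p.
Take w = a^p b^p a^p b^p = uu where u = a^pb^p; then w ∈ L and |w| = 4p ≥ p.
By the pumping lemma, w = xyz with |xy| ≤ p and |y| ≥ 1.
Because |xy| ≤ p and w begins with p copies of a, we have y = a^k with 1 ≤ k ≤ p.
Pump with i = 2: xy^2z = a^{p+k} b^p a^p b^p, of length 4p+k. Suppose this equals vv. The string starts with a and ends with b, so v does too; thus the boundary between the two copies of v is a b→a transition. There is exactly one such transition, at position 2p+k, so |v| = 2p+k and |vv| = 4p+2k ≠ 4p+k since k ≥ 1. So xy^2z ∉ L.
Contradiction. Therefore L is not regular.

a^{p+k} b^p a^p b^p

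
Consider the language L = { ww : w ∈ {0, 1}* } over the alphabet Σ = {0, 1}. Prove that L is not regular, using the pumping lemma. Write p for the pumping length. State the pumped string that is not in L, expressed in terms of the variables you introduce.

0^{p+k} 1^p 0^p 1^p

Assume L is regular. Let p be the pumping length given by the pumping lemma.
Take w = 0^p 1^p 0^p 1^p = uu where u = 0^p1^p; then w ∈ L and |w| = 4p ≥ p.
The pumping lemma gives a decomposition w = xyz where |xy| ≤ p and |y| > 0.
Because |xy| ≤ p and w begins with p copies of 0, we have y = 0^k with 1 ≤ k ≤ p.
Pump with i = 2: xy^2z = 0^{p+k} 1^p 0^p 1^p, of length 4p+k. Suppose this equals vv. The string starts with 0 and ends with 1, so v does too; thus the boundary between the two copies of v is a 1→0 transition. There is exactly one such transition, at position 2p+k, so |v| = 2p+k and |vv| = 4p+2k ≠ 4p+k since k ≥ 1. So xy^2z ∉ L.
This is a contradiction; hence L is not regular.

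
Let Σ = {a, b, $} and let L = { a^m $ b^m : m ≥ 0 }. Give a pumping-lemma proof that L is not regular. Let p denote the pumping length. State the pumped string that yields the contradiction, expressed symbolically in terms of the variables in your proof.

Assume L is regular; let p be its pumping constant.
Take w = a^p $ b^p ∈ L with |w| = 2p+1 ≥ p.
The pumping lemma gives a decomposition w = xyz where |xy| ≤ p and |y| ≥ 1.
Since the first p symbols of w are all a's and |xy| ≤ p, y lies entirely in the leading a-block: y = a^k for some k with 1 ≤ k ≤ p.
Pump with i = 2: xy^2z = a^{p+k} $ b^p, which would require p+k = p. But k ≥ 1, so xy^2z ∉ L.
This contradicts the pumping lemma, so L is not regular.

a^{p+k} $ b^p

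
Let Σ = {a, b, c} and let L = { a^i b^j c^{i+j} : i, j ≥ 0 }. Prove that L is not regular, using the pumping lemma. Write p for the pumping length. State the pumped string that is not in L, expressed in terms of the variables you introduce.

a^{p+k} b^p c^{2p}

Toward a contradiction, assume L is regular with pumping length p.
Take w = a^p b^p c^{2p} ∈ L (with i=j=p, i+j=2p), |w| = 4p ≥ p.
The pumping lemma gives a decomposition w = xyz where |xy| ≤ p and |y| ≥ 1.
The first p characters of w are a's, so xy (and hence y) consists only of a's. Write y = a^k, 1 ≤ k ≤ p.
Consider xy^2z = a^{p+k} b^p c^{2p}. Now the a- and b-counts sum to 2p+k, but the c-count is 2p ≠ 2p+k. So xy^2z ∉ L.
Contradiction. Therefore L is not regular.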